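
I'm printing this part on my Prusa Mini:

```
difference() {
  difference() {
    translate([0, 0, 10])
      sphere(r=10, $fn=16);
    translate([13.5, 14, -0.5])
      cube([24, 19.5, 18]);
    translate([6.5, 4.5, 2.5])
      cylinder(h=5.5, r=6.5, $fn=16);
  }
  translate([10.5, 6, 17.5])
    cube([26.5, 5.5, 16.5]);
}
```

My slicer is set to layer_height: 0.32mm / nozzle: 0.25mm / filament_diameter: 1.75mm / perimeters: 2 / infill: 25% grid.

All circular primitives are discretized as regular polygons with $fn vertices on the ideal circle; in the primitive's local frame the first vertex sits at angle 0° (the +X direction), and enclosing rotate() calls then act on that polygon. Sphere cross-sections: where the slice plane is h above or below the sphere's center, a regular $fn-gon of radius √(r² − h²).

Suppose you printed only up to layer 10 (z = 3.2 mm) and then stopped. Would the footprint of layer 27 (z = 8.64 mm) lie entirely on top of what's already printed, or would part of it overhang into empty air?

part overhangs

Compare the two slices. At z = 3.2: the r=10 sphere contributes a regular 16-gon of circumradius √(10²−6.8²) = 7.332 (area = (16/2)·7.332²·sin(360°/16) = 164.58 mm²); the cube at (13.5, 14) (footprint 24×19.5) is included at this height (area 468.00 mm²); the r=6.5 cylinder at (6.5, 4.5) gives a regular 16-gon of circumradius 6.5 (constant along its height) (area = (16/2)·6.500²·sin(360°/16) = 129.35 mm²); Taking the first minus the rest: starting from the r=10 sphere (164.58 mm²), the 24×19.5 cube at (13.5, 14) misses the remaining region (no effect); the r=6.5 cylinder at (6.5, 4.5) partially overlaps it — only the 44.70 mm² overlap (of its 129.35 mm²) is removed, clipping the outline — area = 119.88 mm²; the cube at (10.5, 6) does not reach this height (z outside [17.5, 34]); Subtracting the remaining from the first: none of the subtracted shapes is present at this height, so the result so far is unchanged — area = 119.88 mm². At z = 8.64: the sphere: section is a regular 16-gon, circumradius = √(r²−h²) = √(10²−1.36²) = 9.907 (area = (16/2)·9.907²·sin(360°/16) = 300.48 mm²); the cube at (13.5, 14) (footprint 24×19.5) is included at this height (area 468.00 mm²); the cylinder at (6.5, 4.5) does not reach this height (z outside [2.5, 8]); Taking the first minus the rest: starting from the r=10 sphere (300.48 mm²), the 24×19.5 cube at (13.5, 14) misses the remaining region (no effect) — area = 300.48 mm²; the cube at (10.5, 6) is not intersected at this z (z outside [17.5, 34]); Subtracting the remaining from the first: none of the subtracted shapes is present at this height, so the result so far is unchanged — area = 300.48 mm². Checking containment: at z = 8.64 the cross-section extends beyond the z = 3.2 cross-section by about 180.60 mm².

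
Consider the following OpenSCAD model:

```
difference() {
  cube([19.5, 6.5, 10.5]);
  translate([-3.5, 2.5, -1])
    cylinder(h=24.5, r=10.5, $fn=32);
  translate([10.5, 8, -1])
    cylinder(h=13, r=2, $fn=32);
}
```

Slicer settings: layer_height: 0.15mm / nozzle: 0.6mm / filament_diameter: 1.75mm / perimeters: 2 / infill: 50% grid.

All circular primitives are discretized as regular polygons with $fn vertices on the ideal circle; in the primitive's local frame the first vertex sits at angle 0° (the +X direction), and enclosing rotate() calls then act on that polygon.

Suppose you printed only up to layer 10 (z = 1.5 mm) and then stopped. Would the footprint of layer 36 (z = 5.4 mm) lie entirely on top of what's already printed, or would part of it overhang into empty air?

entirely on top

Compare the two slices. At z = 1.5: the cube (footprint 19.5×6.5) is included at this height (area 126.75 mm²); the r=10.5 cylinder at (-3.5, 2.5) gives a regular 32-gon of circumradius 10.5 (constant along its height) (area = (32/2)·10.500²·sin(360°/32) = 344.14 mm²); the r=2 cylinder at (10.5, 8) gives a regular 32-gon of circumradius 2 (constant along its height) (area = (32/2)·2.000²·sin(360°/32) = 12.49 mm²); After the difference (first − rest): starting from the 19.5×6.5 cube (126.75 mm²), the r=10.5 cylinder at (-3.5, 2.5) partially overlaps it — only the 43.99 mm² overlap (of its 344.14 mm²) is removed, clipping the outline; the r=2 cylinder at (10.5, 8) partially overlaps it — only the 0.89 mm² overlap (of its 12.49 mm²) is removed, clipping the outline — area = 81.87 mm². At z = 5.4: the cube is present — its section is the full 19.5×6.5 rectangle (area 126.75 mm²); the r=10.5 cylinder at (-3.5, 2.5) contributes a regular 32-gon of circumradius 10.5 (area = (32/2)·10.500²·sin(360°/32) = 344.14 mm²); the r=2 cylinder at (10.5, 8) gives a regular 32-gon of circumradius 2 (constant along its height) (area = (32/2)·2.000²·sin(360°/32) = 12.49 mm²); Subtracting the remaining from the first: starting from the 19.5×6.5 cube (126.75 mm²), the r=10.5 cylinder at (-3.5, 2.5) partially overlaps it — only the 43.99 mm² overlap (of its 344.14 mm²) is removed, clipping the outline; the r=2 cylinder at (10.5, 8) partially overlaps it — only the 0.89 mm² overlap (of its 12.49 mm²) is removed, clipping the outline — area = 81.87 mm². Checking containment: the cross-section at z = 5.4 is a subset of the cross-section at z = 1.5.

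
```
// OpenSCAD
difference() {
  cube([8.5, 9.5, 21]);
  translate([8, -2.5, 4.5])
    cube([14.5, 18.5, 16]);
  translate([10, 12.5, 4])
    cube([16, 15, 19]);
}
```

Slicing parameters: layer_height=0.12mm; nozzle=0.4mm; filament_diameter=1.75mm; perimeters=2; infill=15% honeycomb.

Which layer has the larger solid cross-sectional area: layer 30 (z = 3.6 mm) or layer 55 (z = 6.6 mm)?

Layer 30 (z = 3.6): the cube (footprint 8.5×9.5) is included at this height (area 80.75 mm²); the cube at (8, -2.5) is absent (z outside [4.5, 20.5]); the cube at (10, 12.5) is absent (z outside [4, 23]); Subtracting the remaining from the first: none of the subtracted shapes is present at this height, so the 8.5×9.5 cube is unchanged — area = 80.75 mm². So its area = 80.75 mm². Layer 55 (z = 6.6): the cube (footprint 8.5×9.5) is included at this height (area 80.75 mm²); the cube at (8, -2.5) is present — its section is the full 14.5×18.5 rectangle (area 268.25 mm²); the cube at (10, 12.5) (footprint 16×15) is included at this height (area 240.00 mm²); After the difference (first − rest): starting from the 8.5×9.5 cube (80.75 mm²), the 14.5×18.5 cube at (8, -2.5) partially overlaps it — only the 4.75 mm² overlap (of its 268.25 mm²) is removed, clipping the outline; the 16×15 cube at (10, 12.5) misses the remaining region (no effect) — area = 76.00 mm². So its area = 76.00 mm². Layer 30 is larger (80.75 vs 76.00 mm²).

layer 30 (z = 3.6 mm)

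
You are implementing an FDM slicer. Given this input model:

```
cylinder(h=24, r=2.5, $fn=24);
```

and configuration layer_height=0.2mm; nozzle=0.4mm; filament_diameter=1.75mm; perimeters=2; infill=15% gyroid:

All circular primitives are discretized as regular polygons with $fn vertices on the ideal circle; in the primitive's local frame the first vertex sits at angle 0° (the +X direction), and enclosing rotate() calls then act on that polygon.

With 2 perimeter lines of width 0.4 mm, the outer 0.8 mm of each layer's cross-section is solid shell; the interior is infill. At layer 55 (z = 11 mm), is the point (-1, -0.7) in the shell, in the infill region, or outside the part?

infill

At z = 11 mm: the r=2.5 cylinder gives a regular 24-gon of circumradius 2.5 (constant along its height). Overall, the cross-section is a single solid region. The nearest boundary edge runs (-2.17, -1.25)→(-1.77, -1.77); distance from the point to it = 1.26 mm. The point is inside the cross-section and 1.26 mm from the nearest boundary — more than the 0.8 mm shell width (2 × 0.4), so it's in the infill interior.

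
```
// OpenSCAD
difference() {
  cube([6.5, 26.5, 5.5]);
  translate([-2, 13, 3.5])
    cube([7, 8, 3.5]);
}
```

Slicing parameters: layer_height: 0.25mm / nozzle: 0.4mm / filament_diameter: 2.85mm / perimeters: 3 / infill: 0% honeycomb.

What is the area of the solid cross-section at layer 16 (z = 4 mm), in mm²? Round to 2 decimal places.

At z = 4 mm: the 6.5×26.5 cube contributes its full rectangle (area 172.25 mm²); the cube at (-2, 13) is present — its section is the full 7×8 rectangle (area 56.00 mm²); After the difference (first − rest): starting from the 6.5×26.5 cube (172.25 mm²), the 7×8 cube at (-2, 13) partially overlaps it — only the 40.00 mm² overlap (of its 56.00 mm²) is removed, clipping the outline — area = 132.25 mm². Overall, the cross-section is a single solid region. Net area = 132.25 mm².

132.25 mm²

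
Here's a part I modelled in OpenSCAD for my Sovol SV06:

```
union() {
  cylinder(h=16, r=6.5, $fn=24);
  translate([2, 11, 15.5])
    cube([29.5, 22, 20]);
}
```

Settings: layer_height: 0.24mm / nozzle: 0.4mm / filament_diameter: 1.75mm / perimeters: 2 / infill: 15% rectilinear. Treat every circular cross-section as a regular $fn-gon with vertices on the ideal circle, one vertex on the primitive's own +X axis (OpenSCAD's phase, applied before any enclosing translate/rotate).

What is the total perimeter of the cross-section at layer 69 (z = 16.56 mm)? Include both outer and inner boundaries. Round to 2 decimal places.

At z = 16.56 mm: the cylinder is absent (z outside [0, 16]); the cube at (2, 11) is present — its section is the full 29.5×22 rectangle (perimeter 103.00 mm); Combining (union): only the 29.5×22 cube at (2, 11) is present, so the union is just that shape — boundary = 103.00 mm. Overall, the cross-section is a single solid region. Total boundary length (outer) = 103.00 mm.

103.00 mm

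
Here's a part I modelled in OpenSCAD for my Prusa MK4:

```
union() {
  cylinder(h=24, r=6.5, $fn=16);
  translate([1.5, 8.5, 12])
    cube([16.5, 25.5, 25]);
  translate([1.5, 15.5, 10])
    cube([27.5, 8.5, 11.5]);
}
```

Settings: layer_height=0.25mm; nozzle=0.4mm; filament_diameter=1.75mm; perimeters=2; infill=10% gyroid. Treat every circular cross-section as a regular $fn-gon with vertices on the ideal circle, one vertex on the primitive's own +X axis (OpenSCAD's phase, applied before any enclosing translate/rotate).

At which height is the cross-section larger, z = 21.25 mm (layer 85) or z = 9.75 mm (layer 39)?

layer 85 (z = 21.25 mm)

Layer 85 (z = 21.25): the cylinder: section is a regular 16-gon, circumradius r=6.5 (area = (16/2)·6.500²·sin(360°/16) = 129.35 mm²); the cube at (1.5, 8.5) (footprint 16.5×25.5) is included at this height (area 420.75 mm²); the 27.5×8.5 cube at (1.5, 15.5) contributes its full rectangle (area 233.75 mm²); Combining (union): the regions partially overlap — summed areas 783.85 mm² minus the doubly-counted overlap 140.25 mm² gives 643.60 mm² — area = 643.60 mm². So its area = 643.60 mm². Layer 39 (z = 9.75): the r=6.5 cylinder gives a regular 16-gon of circumradius 6.5 (constant along its height) (area = (16/2)·6.500²·sin(360°/16) = 129.35 mm²); the cube at (1.5, 8.5) is not intersected at this z (z outside [12, 37]); the cube at (1.5, 15.5) is absent (z outside [10, 21.5]); Merging all regions: only the r=6.5 cylinder is present, so the union is just that shape — area = 129.35 mm². So its area = 129.35 mm². Layer 85 is larger (643.60 vs 129.35 mm²).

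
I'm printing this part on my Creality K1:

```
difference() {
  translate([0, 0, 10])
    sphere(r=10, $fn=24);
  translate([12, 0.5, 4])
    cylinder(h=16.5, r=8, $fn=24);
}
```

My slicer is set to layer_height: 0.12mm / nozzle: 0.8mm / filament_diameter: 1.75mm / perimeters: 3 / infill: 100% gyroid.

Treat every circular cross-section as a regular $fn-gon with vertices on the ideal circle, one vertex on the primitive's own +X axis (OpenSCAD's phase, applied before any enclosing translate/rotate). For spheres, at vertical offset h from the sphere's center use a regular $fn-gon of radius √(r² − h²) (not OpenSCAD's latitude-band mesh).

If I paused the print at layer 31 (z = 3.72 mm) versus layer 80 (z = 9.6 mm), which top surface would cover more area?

layer 80 (z = 9.6 mm)

Layer 31 (z = 3.72): the sphere: section is a regular 24-gon, circumradius = √(r²−h²) = √(10²−6.28²) = 7.782 (area = (24/2)·7.782²·sin(360°/24) = 188.09 mm²); the cylinder at (12, 0.5) is absent (z outside [4, 20.5]); After the difference (first − rest): none of the subtracted shapes is present at this height, so the r=10 sphere is unchanged — area = 188.09 mm². So its area = 188.09 mm². Layer 80 (z = 9.6): the r=10 sphere contributes a regular 24-gon of circumradius √(10²−0.4²) = 9.992 (area = (24/2)·9.992²·sin(360°/24) = 310.09 mm²); the r=8 cylinder at (12, 0.5) contributes a regular 24-gon of circumradius 8 (area = (24/2)·8.000²·sin(360°/24) = 198.77 mm²); Taking the first minus the rest: starting from the r=10 sphere (310.09 mm²), the r=8 cylinder at (12, 0.5) partially overlaps it — only the 53.39 mm² overlap (of its 198.77 mm²) is removed, clipping the outline — area = 256.69 mm². So its area = 256.69 mm². Layer 80 is larger (256.69 vs 188.09 mm²).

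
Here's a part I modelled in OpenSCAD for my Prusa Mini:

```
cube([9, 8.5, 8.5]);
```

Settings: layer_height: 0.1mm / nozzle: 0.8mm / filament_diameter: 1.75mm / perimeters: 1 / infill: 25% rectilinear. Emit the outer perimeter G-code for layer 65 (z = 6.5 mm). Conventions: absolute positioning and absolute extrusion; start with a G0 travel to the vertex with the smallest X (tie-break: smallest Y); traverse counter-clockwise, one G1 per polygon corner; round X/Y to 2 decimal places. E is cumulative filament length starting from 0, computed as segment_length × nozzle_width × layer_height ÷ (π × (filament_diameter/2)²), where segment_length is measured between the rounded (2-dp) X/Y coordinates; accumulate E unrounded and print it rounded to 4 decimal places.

G0 X0.00 Y0.00 Z6.50
G1 X9.00 Y0.00 E0.2993
G1 X9.00 Y8.50 E0.5821
G1 X0.00 Y8.50 E0.8814
G1 X0.00 Y0.00 E1.1641

At z = 6.5 mm: the cube (footprint 9×8.5) is included at this height. The outline is a single polygon with 4 vertices. Extrusion per mm of travel: 0.8 × 0.1 / (π × 0.875²) = 0.033260. Accumulating E over each segment gives final E = 1.1641.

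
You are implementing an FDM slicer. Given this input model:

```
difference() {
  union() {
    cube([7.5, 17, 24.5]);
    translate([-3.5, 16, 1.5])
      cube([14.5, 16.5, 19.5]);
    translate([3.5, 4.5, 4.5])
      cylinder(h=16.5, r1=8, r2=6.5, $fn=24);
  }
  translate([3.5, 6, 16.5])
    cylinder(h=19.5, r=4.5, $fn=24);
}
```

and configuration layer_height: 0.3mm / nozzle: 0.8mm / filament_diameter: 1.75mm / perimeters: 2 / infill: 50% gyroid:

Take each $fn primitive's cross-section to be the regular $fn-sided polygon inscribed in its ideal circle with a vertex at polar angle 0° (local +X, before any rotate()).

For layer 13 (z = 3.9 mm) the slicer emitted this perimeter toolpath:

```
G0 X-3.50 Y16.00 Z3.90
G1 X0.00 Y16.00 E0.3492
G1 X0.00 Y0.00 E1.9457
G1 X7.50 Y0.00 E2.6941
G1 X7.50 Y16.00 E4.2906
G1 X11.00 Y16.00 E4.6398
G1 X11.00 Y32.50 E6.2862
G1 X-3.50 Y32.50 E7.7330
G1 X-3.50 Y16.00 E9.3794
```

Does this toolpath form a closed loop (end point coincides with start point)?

yes

Start point (G0): (-3.50, 16.00). End point (last G1): the path returns to the start — closed.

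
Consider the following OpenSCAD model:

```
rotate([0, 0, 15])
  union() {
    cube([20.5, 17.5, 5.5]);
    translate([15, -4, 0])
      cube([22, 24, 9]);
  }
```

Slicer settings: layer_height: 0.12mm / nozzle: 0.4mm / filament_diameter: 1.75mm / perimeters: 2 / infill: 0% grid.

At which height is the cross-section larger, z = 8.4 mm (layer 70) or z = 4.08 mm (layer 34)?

Layer 70 (z = 8.4): the cube is not intersected at this z (z outside [0, 5.5]); the cube at (15, -4) is present — its section is the full 22×24 rectangle (area 528.00 mm²); Merging all regions: only the 22×24 cube at (15, -4) is present, so the union is just that shape — area = 528.00 mm²; (rotated 15° about Z; rotation is an isometry so areas/perimeters/island counts are preserved). So its area = 528.00 mm². Layer 34 (z = 4.08): the 20.5×17.5 cube contributes its full rectangle (area 358.75 mm²); the cube at (15, -4) (footprint 22×24) is included at this height (area 528.00 mm²); Taking the union: the regions partially overlap — summed areas 886.75 mm² minus the doubly-counted overlap 96.25 mm² gives 790.50 mm² — area = 790.50 mm²; (whole slice rotated 15° about Z — lengths, areas and connectivity unchanged). So its area = 790.50 mm². Layer 34 is larger (790.50 vs 528.00 mm²).

layer 34 (z = 4.08 mm)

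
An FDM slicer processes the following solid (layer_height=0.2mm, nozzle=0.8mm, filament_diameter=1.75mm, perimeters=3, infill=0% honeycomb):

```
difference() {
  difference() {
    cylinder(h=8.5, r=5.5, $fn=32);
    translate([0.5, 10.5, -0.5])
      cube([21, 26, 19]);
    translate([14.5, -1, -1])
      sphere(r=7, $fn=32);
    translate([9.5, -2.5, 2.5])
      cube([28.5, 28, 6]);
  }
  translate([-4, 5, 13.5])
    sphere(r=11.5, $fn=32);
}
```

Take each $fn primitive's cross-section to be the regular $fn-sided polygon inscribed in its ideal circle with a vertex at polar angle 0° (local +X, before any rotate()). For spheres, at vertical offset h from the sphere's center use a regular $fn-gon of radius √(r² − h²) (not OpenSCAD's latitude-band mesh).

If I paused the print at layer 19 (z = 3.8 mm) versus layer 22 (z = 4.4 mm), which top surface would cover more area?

layer 19 (z = 3.8 mm)

Layer 19 (z = 3.8): the r=5.5 cylinder contributes a regular 32-gon of circumradius 5.5 (area = (32/2)·5.500²·sin(360°/32) = 94.42 mm²); the cube at (0.5, 10.5) (footprint 21×26) is included at this height (area 546.00 mm²); the r=7 sphere at (14.5, -1) slices to a regular 32-gon of circumradius 5.095 (√(r²−h²) with h=4.8 from center) (area = (32/2)·5.095²·sin(360°/32) = 81.03 mm²); the 28.5×28 cube at (9.5, -2.5) contributes its full rectangle (area 798.00 mm²); Taking the first minus the rest: starting from the r=5.5 cylinder (94.42 mm²), the 21×26 cube at (0.5, 10.5) misses the remaining region (no effect); the r=7 sphere at (14.5, -1) misses the remaining region (no effect); the 28.5×28 cube at (9.5, -2.5) misses the remaining region (no effect) — area = 94.42 mm²; the sphere at (-4, 5): section is a regular 32-gon, circumradius = √(r²−h²) = √(11.5²−9.7²) = 6.177 (area = (32/2)·6.177²·sin(360°/32) = 119.11 mm²); After the difference (first − rest): starting from the result so far (94.42 mm²), the r=11.5 sphere at (-4, 5) partially overlaps it — only the 35.71 mm² overlap (of its 119.11 mm²) is removed, clipping the outline — area = 58.71 mm². So its area = 58.71 mm². Layer 22 (z = 4.4): the cylinder: section is a regular 32-gon, circumradius r=5.5 (area = (32/2)·5.500²·sin(360°/32) = 94.42 mm²); the cube at (0.5, 10.5) (footprint 21×26) is included at this height (area 546.00 mm²); the sphere at (14.5, -1): section is a regular 32-gon, circumradius = √(r²−h²) = √(7²−5.4²) = 4.454 (area = (32/2)·4.454²·sin(360°/32) = 61.93 mm²); the cube at (9.5, -2.5) is present — its section is the full 28.5×28 rectangle (area 798.00 mm²); After the difference (first − rest): starting from the r=5.5 cylinder (94.42 mm²), the 21×26 cube at (0.5, 10.5) misses the remaining region (no effect); the r=7 sphere at (14.5, -1) misses the remaining region (no effect); the 28.5×28 cube at (9.5, -2.5) misses the remaining region (no effect) — area = 94.42 mm²; the r=11.5 sphere at (-4, 5) slices to a regular 32-gon of circumradius 7.031 (√(r²−h²) with h=9.1 from center) (area = (32/2)·7.031²·sin(360°/32) = 154.32 mm²); Subtracting the remaining from the first: starting from the result so far (94.42 mm²), the r=11.5 sphere at (-4, 5) partially overlaps it — only the 45.45 mm² overlap (of its 154.32 mm²) is removed, clipping the outline — area = 48.97 mm². So its area = 48.97 mm². Layer 19 is larger (58.71 vs 48.97 mm²).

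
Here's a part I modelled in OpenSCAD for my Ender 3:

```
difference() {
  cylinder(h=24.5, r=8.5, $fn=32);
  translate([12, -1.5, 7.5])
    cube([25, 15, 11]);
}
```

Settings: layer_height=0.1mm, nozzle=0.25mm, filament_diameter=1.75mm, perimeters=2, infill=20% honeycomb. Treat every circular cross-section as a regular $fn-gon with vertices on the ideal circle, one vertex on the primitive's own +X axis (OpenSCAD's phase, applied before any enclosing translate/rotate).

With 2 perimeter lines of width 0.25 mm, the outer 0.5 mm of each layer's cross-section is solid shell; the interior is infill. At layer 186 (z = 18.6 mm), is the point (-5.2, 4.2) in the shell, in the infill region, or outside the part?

infill

At z = 18.6 mm: the cylinder: section is a regular 32-gon, circumradius r=8.5; the cube at (12, -1.5) is absent (z outside [7.5, 18.5]); After the difference (first − rest): none of the subtracted shapes is present at this height, so the r=8.5 cylinder is unchanged — 1 connected region. Overall, the cross-section is a single solid region. The nearest boundary edge runs (-6.01, 6.01)→(-7.07, 4.72); distance from the point to it = 1.77 mm. The point is inside the cross-section and 1.77 mm from the nearest boundary — more than the 0.5 mm shell width (2 × 0.25), so it's in the infill interior.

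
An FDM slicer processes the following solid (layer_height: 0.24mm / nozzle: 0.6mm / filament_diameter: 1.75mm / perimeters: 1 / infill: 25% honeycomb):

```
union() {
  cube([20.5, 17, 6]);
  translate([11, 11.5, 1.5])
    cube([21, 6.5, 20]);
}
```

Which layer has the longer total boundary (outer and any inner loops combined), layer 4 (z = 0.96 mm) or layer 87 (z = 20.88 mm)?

layer 4 (z = 0.96 mm)

Layer 4 (z = 0.96): the 20.5×17 cube contributes its full rectangle (perimeter 75.00 mm); the cube at (11, 11.5) does not reach this height (z outside [1.5, 21.5]); Combining (union): only the 20.5×17 cube is present, so the union is just that shape — boundary = 75.00 mm. So its perimeter = 75.00 mm. Layer 87 (z = 20.88): the cube is not intersected at this z (z outside [0, 6]); the cube at (11, 11.5) is present — its section is the full 21×6.5 rectangle (perimeter 55.00 mm); Combining (union): only the 21×6.5 cube at (11, 11.5) is present, so the union is just that shape — boundary = 55.00 mm. So its perimeter = 55.00 mm. Layer 4 is larger (75.00 vs 55.00 mm).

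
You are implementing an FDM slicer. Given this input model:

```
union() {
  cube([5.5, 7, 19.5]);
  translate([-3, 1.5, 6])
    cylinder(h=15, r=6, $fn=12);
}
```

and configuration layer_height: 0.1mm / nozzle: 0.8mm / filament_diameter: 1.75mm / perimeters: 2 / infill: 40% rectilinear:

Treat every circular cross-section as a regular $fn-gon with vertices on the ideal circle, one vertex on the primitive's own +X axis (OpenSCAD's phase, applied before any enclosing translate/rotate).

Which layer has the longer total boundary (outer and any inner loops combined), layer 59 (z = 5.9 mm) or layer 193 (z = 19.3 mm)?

Layer 59 (z = 5.9): the cube is present — its section is the full 5.5×7 rectangle (perimeter 25.00 mm); the cylinder at (-3, 1.5) does not reach this height (z outside [6, 21]); Combining (union): only the 5.5×7 cube is present, so the union is just that shape — boundary = 25.00 mm. So its perimeter = 25.00 mm. Layer 193 (z = 19.3): the 5.5×7 cube contributes its full rectangle (perimeter 25.00 mm); the r=6 cylinder at (-3, 1.5) gives a regular 12-gon of circumradius 6 (constant along its height) (perimeter = 2·12·6.000·sin(180°/12) = 37.27 mm); Taking the union: the regions partially overlap (shared area 14.40 mm²), so the edge portions inside another operand are dropped and the merged outline is re-measured after clipping — boundary = 45.21 mm. So its perimeter = 45.21 mm. Layer 193 is larger (45.21 vs 25.00 mm).

layer 193 (z = 19.3 mm)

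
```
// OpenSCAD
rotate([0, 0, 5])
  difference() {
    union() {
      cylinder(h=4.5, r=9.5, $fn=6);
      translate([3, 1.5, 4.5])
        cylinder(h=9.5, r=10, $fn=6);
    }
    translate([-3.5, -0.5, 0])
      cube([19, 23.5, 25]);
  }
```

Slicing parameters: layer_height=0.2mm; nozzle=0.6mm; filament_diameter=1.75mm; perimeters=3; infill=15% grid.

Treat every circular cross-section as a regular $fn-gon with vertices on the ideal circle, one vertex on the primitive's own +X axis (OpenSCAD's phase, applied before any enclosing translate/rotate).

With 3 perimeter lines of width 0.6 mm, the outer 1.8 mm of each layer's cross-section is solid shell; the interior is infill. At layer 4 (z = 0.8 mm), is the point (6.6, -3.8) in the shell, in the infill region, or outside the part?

At z = 0.8 mm: the r=9.5 cylinder contributes a regular 6-gon of circumradius 9.5; the cylinder at (3, 1.5) is not intersected at this z (z outside [4.5, 14]); Taking the union: only the r=9.5 cylinder is present, so the union is just that shape — 1 connected region; the cube at (-3.5, -0.5) is present — its section is the full 19×23.5 rectangle; After the difference (first − rest): starting from that combined region, the 19×23.5 cube at (-3.5, -0.5) partially overlaps it — only the 93.84 mm² overlap (of its 446.50 mm²) is removed, clipping the outline — 1 connected region; (whole slice rotated 5° about Z — lengths, areas and connectivity unchanged). Overall, the cross-section is a single solid region. Undo the 5° rotation: the query point maps to (6.244, -4.361) in the un-rotated model frame. The nearest boundary edge runs (9.21, -0.50)→(4.75, -8.23); distance from the point to it = 0.64 mm. The point is inside the cross-section, 0.64 mm from the nearest boundary — within the 1.8 mm shell band (3 × 0.6).

shell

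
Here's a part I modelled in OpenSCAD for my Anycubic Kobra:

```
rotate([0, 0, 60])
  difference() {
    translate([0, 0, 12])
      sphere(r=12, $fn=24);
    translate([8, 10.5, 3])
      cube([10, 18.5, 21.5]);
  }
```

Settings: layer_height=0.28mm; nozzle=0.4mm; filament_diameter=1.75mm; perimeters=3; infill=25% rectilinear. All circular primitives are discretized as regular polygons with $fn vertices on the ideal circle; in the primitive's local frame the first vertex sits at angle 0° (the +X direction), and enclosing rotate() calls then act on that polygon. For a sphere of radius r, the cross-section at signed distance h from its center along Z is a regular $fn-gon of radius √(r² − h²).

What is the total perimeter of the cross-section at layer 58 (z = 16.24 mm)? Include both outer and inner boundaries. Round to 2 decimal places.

At z = 16.24 mm: the r=12 sphere slices to a regular 24-gon of circumradius 11.226 (√(r²−h²) with h=4.24 from center) (perimeter = 2·24·11.226·sin(180°/24) = 70.33 mm); the cube at (8, 10.5) (footprint 10×18.5) is included at this height (perimeter 57.00 mm); After the difference (first − rest): starting from the r=12 sphere, the 10×18.5 cube at (8, 10.5) misses the remaining region (no effect) — boundary = 70.33 mm; (rotated 60° about Z; rotation is an isometry so areas/perimeters/island counts are preserved). Overall, the cross-section is a single solid region. Total boundary length (outer) = 70.33 mm.

70.33 mm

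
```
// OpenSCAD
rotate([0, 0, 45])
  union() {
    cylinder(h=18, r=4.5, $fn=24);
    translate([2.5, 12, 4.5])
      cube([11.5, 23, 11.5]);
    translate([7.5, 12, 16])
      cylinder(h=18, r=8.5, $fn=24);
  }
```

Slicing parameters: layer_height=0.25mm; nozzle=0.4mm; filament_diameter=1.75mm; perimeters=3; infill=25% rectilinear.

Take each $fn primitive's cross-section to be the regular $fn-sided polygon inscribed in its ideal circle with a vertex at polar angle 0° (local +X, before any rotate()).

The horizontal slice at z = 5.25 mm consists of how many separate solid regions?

At z = 5.25 mm: the r=4.5 cylinder contributes a regular 24-gon of circumradius 4.5; the cube at (2.5, 12) is present — its section is the full 11.5×23 rectangle; the cylinder at (7.5, 12) is absent (z outside [16, 34]); Merging all regions: the 2 present regions are separate (no shared area or edge), so areas and boundary lengths simply add and each stays a separate island — 2 connected regions; (rotated 45° about Z; rotation is an isometry so areas/perimeters/island counts are preserved). The result has 2 disconnected regions.

2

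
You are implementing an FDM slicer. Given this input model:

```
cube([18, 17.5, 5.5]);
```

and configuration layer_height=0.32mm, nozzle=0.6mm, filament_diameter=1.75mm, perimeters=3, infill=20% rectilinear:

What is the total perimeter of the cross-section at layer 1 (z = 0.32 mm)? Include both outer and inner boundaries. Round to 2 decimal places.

At z = 0.32 mm: the 18×17.5 cube contributes its full rectangle (perimeter 71.00 mm). Overall, the cross-section is a single solid region. Total boundary length (outer) = 71.00 mm.

71.00 mm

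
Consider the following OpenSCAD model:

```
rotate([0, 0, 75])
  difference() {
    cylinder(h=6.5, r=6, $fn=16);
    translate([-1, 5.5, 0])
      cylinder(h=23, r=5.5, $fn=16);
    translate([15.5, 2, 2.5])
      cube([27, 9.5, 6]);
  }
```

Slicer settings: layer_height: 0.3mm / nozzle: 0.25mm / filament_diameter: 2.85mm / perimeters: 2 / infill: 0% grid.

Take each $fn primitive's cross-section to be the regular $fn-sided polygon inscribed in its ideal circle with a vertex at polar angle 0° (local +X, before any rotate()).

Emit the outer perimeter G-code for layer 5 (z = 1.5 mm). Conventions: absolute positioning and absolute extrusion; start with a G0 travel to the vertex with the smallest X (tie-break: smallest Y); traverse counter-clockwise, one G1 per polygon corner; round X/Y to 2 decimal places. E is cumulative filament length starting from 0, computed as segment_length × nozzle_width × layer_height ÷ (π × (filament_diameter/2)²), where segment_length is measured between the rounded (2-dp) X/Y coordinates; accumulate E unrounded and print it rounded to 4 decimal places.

At z = 1.5 mm: the r=6 cylinder gives a regular 16-gon of circumradius 6 (constant along its height); the r=5.5 cylinder at (-1, 5.5) contributes a regular 16-gon of circumradius 5.5; the cube at (15.5, 2) is not intersected at this z (z outside [2.5, 8.5]); After the difference (first − rest): starting from the r=6 cylinder, the r=5.5 cylinder at (-1, 5.5) partially overlaps it — only the 40.35 mm² overlap (of its 92.61 mm²) is removed, clipping the outline — 1 connected region; (rotated 75° about Z; rotation is an isometry so areas/perimeters/island counts are preserved). The outline is a single polygon with 19 vertices. Extrusion per mm of travel: 0.25 × 0.3 / (π × 1.425²) = 0.011757. Accumulating E over each segment gives final E = 0.4528.

G0 X-3.77 Y-4.63 Z1.50
G1 X-3.65 Y-4.76 E0.0021
G1 X-1.55 Y-5.80 E0.0296
G1 X0.78 Y-5.95 E0.0571
G1 X3.00 Y-5.20 E0.0846
G1 X4.76 Y-3.65 E0.1122
G1 X5.80 Y-1.55 E0.1398
G1 X5.95 Y0.78 E0.1672
G1 X5.20 Y3.00 E0.1947
G1 X3.65 Y4.76 E0.2223
G1 X1.55 Y5.80 E0.2499
G1 X-0.78 Y5.95 E0.2773
G1 X-2.99 Y5.20 E0.3048
G1 X-2.22 Y4.82 E0.3149
G1 X-0.81 Y3.21 E0.3400
G1 X-0.12 Y1.18 E0.3652
G1 X-0.26 Y-0.97 E0.3906
G1 X-1.21 Y-2.89 E0.4157
G1 X-2.82 Y-4.31 E0.4410
G1 X-3.77 Y-4.63 E0.4528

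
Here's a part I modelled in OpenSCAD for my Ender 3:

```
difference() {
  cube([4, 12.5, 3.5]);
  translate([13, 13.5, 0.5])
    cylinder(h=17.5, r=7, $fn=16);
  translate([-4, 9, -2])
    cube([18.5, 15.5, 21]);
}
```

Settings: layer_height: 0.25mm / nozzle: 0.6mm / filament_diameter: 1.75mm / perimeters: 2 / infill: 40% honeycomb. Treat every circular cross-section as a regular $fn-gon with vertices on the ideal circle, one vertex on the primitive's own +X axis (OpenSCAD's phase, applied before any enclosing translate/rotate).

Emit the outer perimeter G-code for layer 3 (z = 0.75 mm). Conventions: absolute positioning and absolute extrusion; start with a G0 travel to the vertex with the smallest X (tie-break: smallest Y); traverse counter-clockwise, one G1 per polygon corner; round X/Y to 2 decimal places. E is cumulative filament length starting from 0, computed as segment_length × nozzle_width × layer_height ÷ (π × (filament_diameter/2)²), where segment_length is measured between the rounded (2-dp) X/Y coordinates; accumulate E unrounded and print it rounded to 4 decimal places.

At z = 0.75 mm: the 4×12.5 cube contributes its full rectangle; the r=7 cylinder at (13, 13.5) gives a regular 16-gon of circumradius 7 (constant along its height); the cube at (-4, 9) is present — its section is the full 18.5×15.5 rectangle; Subtracting the remaining from the first: starting from the 4×12.5 cube, the r=7 cylinder at (13, 13.5) misses the remaining region (no effect); the 18.5×15.5 cube at (-4, 9) partially overlaps it — only the 14.00 mm² overlap (of its 286.75 mm²) is removed, clipping the outline — 1 connected region. The outline is a single polygon with 4 vertices. Extrusion per mm of travel: 0.6 × 0.25 / (π × 0.875²) = 0.062363. Accumulating E over each segment gives final E = 1.6214.

G0 X0.00 Y0.00 Z0.75
G1 X4.00 Y0.00 E0.2495
G1 X4.00 Y9.00 E0.8107
G1 X0.00 Y9.00 E1.0602
G1 X0.00 Y0.00 E1.6214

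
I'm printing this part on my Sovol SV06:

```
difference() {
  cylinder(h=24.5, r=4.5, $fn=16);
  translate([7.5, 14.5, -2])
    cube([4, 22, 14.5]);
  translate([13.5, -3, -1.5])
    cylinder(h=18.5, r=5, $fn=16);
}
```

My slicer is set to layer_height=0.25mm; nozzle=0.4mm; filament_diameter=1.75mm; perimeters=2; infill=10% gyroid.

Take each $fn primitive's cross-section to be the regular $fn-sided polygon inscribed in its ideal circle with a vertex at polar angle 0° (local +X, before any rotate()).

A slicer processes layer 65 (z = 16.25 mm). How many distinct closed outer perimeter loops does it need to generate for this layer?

1

At z = 16.25 mm: the cylinder: section is a regular 16-gon, circumradius r=4.5; the cube at (7.5, 14.5) is not intersected at this z (z outside [-2, 12.5]); the r=5 cylinder at (13.5, -3) gives a regular 16-gon of circumradius 5 (constant along its height); After the difference (first − rest): starting from the r=4.5 cylinder, the r=5 cylinder at (13.5, -3) misses the remaining region (no effect) — 1 connected region. The result has 1 disconnected region.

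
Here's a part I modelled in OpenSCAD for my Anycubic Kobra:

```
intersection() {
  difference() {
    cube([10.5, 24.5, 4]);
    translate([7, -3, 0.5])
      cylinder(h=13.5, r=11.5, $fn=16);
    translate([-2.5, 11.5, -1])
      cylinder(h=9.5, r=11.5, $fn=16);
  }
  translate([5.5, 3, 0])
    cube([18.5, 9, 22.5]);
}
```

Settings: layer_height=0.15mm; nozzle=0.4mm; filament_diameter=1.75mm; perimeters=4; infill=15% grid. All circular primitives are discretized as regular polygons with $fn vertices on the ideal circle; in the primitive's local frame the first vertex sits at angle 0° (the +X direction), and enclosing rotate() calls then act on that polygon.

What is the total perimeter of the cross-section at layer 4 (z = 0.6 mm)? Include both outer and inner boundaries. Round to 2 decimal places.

At z = 0.6 mm: the 10.5×24.5 cube contributes its full rectangle (perimeter 70.00 mm); the r=11.5 cylinder at (7, -3) gives a regular 16-gon of circumradius 11.5 (constant along its height) (perimeter = 2·16·11.500·sin(180°/16) = 71.79 mm); the r=11.5 cylinder at (-2.5, 11.5) contributes a regular 16-gon of circumradius 11.5 (perimeter = 2·16·11.500·sin(180°/16) = 71.79 mm); After the difference (first − rest): starting from the 10.5×24.5 cube, the r=11.5 cylinder at (7, -3) partially overlaps it — only the 81.57 mm² overlap (of its 404.88 mm²) is removed, clipping the outline; the r=11.5 cylinder at (-2.5, 11.5) partially overlaps it — only the 105.84 mm² overlap (of its 404.88 mm²) is removed, clipping the outline — boundary = 50.12 mm; the 18.5×9 cube at (5.5, 3) contributes its full rectangle (perimeter 55.00 mm); After intersecting: the 18.5×9 cube at (5.5, 3) partially overlaps the result so far; clipping to the common part keeps 7.20 mm² — boundary = 11.83 mm. Overall, the cross-section is a single solid region. Total boundary length (outer) = 11.83 mm.

11.83 mm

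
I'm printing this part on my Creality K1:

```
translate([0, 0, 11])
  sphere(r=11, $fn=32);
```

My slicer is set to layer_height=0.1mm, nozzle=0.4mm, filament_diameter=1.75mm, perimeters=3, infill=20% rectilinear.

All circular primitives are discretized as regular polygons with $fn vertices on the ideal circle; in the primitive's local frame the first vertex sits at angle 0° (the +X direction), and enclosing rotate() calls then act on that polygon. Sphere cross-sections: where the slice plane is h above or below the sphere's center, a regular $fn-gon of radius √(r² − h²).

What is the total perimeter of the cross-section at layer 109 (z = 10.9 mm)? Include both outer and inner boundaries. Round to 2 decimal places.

At z = 10.9 mm: the r=11 sphere contributes a regular 32-gon of circumradius √(11²−0.1²) = 11.000 (perimeter = 2·32·11.000·sin(180°/32) = 69.00 mm). Overall, the cross-section is a single solid region. Total boundary length (outer) = 69.00 mm.

69.00 mm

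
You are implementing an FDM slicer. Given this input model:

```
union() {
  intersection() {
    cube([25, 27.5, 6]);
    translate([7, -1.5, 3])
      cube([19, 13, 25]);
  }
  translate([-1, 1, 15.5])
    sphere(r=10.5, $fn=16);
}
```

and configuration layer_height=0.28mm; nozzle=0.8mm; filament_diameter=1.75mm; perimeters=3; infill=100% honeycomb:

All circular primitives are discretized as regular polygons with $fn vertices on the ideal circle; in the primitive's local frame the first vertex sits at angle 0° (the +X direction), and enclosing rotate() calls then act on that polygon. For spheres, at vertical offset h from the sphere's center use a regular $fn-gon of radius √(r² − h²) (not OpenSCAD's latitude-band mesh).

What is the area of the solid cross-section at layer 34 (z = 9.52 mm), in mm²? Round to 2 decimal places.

At z = 9.52 mm: the cube does not reach this height (z outside [0, 6]); the cube at (7, -1.5) is present — its section is the full 19×13 rectangle (area 247.00 mm²); After intersecting: at least one operand is absent at this height, so nothing remains; the r=10.5 sphere at (-1, 1) contributes a regular 16-gon of circumradius √(10.5²−5.98²) = 8.631 (area = (16/2)·8.631²·sin(360°/16) = 228.05 mm²); Taking the union: only the r=10.5 sphere at (-1, 1) is present, so the union is just that shape — area = 228.05 mm². Overall, the cross-section is a single solid region. Net area = 228.05 mm².

228.05 mm²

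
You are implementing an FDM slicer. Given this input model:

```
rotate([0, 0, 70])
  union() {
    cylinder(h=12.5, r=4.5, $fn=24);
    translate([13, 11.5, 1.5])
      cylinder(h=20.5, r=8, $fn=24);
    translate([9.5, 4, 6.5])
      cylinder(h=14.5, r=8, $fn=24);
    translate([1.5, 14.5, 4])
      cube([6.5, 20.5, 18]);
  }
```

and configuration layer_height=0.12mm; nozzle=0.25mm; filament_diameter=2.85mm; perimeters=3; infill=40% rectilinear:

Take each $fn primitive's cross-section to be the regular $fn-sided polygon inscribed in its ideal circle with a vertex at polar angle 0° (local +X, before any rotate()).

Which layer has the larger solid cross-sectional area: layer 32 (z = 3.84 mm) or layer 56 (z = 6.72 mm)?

Layer 32 (z = 3.84): the r=4.5 cylinder gives a regular 24-gon of circumradius 4.5 (constant along its height) (area = (24/2)·4.500²·sin(360°/24) = 62.89 mm²); the r=8 cylinder at (13, 11.5) gives a regular 24-gon of circumradius 8 (constant along its height) (area = (24/2)·8.000²·sin(360°/24) = 198.77 mm²); the cylinder at (9.5, 4) is absent (z outside [6.5, 21]); the cube at (1.5, 14.5) is not intersected at this z (z outside [4, 22]); Merging all regions: the 2 present regions are separate (no shared area or edge), so areas and boundary lengths simply add and each stays a separate island — area = 261.67 mm²; (whole slice rotated 70° about Z — lengths, areas and connectivity unchanged). So its area = 261.67 mm². Layer 56 (z = 6.72): the r=4.5 cylinder contributes a regular 24-gon of circumradius 4.5 (area = (24/2)·4.500²·sin(360°/24) = 62.89 mm²); the cylinder at (13, 11.5): section is a regular 24-gon, circumradius r=8 (area = (24/2)·8.000²·sin(360°/24) = 198.77 mm²); the r=8 cylinder at (9.5, 4) gives a regular 24-gon of circumradius 8 (constant along its height) (area = (24/2)·8.000²·sin(360°/24) = 198.77 mm²); the 6.5×20.5 cube at (1.5, 14.5) contributes its full rectangle (area 133.25 mm²); Merging all regions: the regions partially overlap — summed areas 593.69 mm² minus the doubly-counted overlap 87.27 mm² gives 506.41 mm² — area = 506.41 mm²; (rotated 70° about Z; rotation is an isometry so areas/perimeters/island counts are preserved). So its area = 506.41 mm². Layer 56 is larger (506.41 vs 261.67 mm²).

layer 56 (z = 6.72 mm)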